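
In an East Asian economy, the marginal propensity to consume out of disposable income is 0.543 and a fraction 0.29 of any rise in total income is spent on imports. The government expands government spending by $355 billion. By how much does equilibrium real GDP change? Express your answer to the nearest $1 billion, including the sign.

Expenditure multiplier = 1/(1 − c + m) = 1/(1 − 0.543 + 0.29) = 1/0.747 ≈ 1.339.
ΔY = k × ΔG = (+$355 billion) / 0.747 ≈ +$475 billion.

+$475 billion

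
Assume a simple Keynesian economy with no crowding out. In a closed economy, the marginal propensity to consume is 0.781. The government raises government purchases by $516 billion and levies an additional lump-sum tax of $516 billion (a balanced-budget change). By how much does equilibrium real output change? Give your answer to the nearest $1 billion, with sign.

Expenditure multiplier = 1/(1 − MPC) = 1/(1 − 0.781) = 1/0.219 ≈ 4.566.
ΔG contributes k·ΔG = (+$516 billion) / 0.219 ≈ +$2,356.2 billion.
ΔT of +$516 billion changes first-round spending by −c·ΔT = −$402.996 billion, contributing k·(−c·ΔT) = (−$402.996 billion) / 0.219 ≈ −$1,840.2 billion.
With ΔG = ΔT and no other leakages, the balanced-budget multiplier is 1, so ΔY = ΔG = +$516 billion.

+$516 billion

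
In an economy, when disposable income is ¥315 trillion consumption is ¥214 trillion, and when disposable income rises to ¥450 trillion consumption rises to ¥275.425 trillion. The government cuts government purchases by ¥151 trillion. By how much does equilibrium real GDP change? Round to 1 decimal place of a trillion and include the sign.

−¥277.1 trillion

MPC = ΔC/ΔYd = (275.425 − 214)/(450 − 315) = 61.425/135 = 0.455.
Spending multiplier = 1/(1 − MPC) = 1/(1 − 0.455) = 1/0.545 ≈ 1.835.
ΔY = k × ΔG = (−¥151 trillion) / 0.545 ≈ −¥277.1 trillion.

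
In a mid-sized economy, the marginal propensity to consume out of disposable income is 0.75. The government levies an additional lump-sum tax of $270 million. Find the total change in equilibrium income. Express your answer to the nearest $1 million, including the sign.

A lump-sum tax change of +$270 million shifts disposable income by −$270 million; first-round consumption changes by −c × ΔT = −0.75 × (+$270 million) = −$202.5 million.
Expenditure multiplier = 1/(1 − MPC) = 1/(1 − 0.75) = 1/0.25 = 4.
The tax multiplier is −c × k = −3, so ΔY = k × (−c·ΔT) = (−$202.5 million) / 0.25 = −$810 million.

−$810 million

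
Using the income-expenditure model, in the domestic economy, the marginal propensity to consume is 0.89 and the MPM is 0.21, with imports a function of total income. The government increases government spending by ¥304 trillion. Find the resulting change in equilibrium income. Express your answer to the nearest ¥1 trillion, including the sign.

Expenditure multiplier = 1/(1 − c + m) = 1/(1 − 0.89 + 0.21) = 1/0.32 = 3.125.
ΔY = k × ΔG = (+¥304 trillion) / 0.32 = +¥950 trillion.

+¥950 trillion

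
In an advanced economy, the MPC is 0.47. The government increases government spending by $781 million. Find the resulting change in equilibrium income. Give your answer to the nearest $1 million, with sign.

+$1,474 million

Expenditure multiplier = 1/(1 − MPC) = 1/(1 − 0.47) = 1/0.53 ≈ 1.887.
ΔY = k × ΔG = (+$781 million) / 0.53 ≈ +$1,474 million.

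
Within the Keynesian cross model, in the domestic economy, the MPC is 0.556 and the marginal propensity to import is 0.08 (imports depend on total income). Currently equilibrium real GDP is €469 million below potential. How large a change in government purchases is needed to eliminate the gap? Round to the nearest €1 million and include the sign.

Spending multiplier = 1/(1 − c + m) = 1/(1 − 0.556 + 0.08) = 1/0.524 ≈ 1.908.
Need ΔY = +€469 million, so ΔG = ΔY/k = (+€469 million) × 0.524 ≈ +€246 million.
The government should increase government purchases by €246 million.

+€246 million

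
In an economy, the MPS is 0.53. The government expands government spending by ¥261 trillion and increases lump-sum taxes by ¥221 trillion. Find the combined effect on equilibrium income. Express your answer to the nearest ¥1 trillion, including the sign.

+¥296 trillion

MPC = 1 − MPS = 1 − 0.53 = 0.47.
Expenditure multiplier = 1/(1 − MPC) = 1/(1 − 0.47) = 1/0.53 ≈ 1.887.
ΔG contributes k·ΔG = (+¥261 trillion) / 0.53 ≈ +¥492.5 trillion.
ΔT of +¥221 trillion changes first-round spending by −c·ΔT = −¥103.87 trillion, contributing k·(−c·ΔT) = (−¥103.87 trillion) / 0.53 ≈ −¥196 trillion.
Net ΔY = k(ΔG − c·ΔT) = (+¥157.13 trillion) / 0.53 ≈ +¥296 trillion.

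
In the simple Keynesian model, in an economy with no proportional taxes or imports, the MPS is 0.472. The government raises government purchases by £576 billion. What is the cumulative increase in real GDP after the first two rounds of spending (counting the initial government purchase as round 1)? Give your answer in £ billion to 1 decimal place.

MPC = 1 − MPS = 1 − 0.472 = 0.528.
Round 1 adds ΔG = £576 billion; each later round is MPC = 0.528 times the previous.
After 2 rounds: 576 + 304.128 = ΔG·(1 − c^2)/(1 − c) = 576 × (1 − 0.278784)/0.472 ≈ £880.1 billion.

£880.1 billion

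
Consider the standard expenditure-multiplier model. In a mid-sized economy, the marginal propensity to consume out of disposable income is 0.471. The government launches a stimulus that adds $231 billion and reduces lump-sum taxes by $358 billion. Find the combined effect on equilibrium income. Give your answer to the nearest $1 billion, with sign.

+$755 billion

Expenditure multiplier = 1/(1 − MPC) = 1/(1 − 0.471) = 1/0.529 ≈ 1.89.
ΔG contributes k·ΔG = (+$231 billion) / 0.529 ≈ +$436.7 billion.
ΔT of −$358 billion changes first-round spending by −c·ΔT = +$168.618 billion, contributing k·(−c·ΔT) = (+$168.618 billion) / 0.529 ≈ +$318.7 billion.
Net ΔY = k(ΔG − c·ΔT) = (+$399.618 billion) / 0.529 ≈ +$755 billion.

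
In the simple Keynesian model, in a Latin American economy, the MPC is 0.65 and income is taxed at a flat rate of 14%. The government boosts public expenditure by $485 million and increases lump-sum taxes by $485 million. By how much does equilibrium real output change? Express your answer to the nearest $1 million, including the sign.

Expenditure multiplier = 1/(1 − c(1−t)) = 1/(1 − 0.65×0.86) = 1/0.441 ≈ 2.268.
ΔG contributes k·ΔG = (+$485 million) / 0.441 ≈ +$1,099.8 million.
ΔT of +$485 million changes first-round spending by −c·ΔT = −$315.25 million, contributing k·(−c·ΔT) = (−$315.25 million) / 0.441 ≈ −$714.9 million.
Net ΔY = k(ΔG − c·ΔT) = (+$169.75 million) / 0.441 ≈ +$385 million.

+$385 million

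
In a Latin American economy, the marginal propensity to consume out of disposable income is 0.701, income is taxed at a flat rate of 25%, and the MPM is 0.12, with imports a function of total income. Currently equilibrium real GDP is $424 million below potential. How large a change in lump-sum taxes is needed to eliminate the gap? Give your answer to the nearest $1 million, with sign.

−$359 million

Spending multiplier = 1/(1 − c(1−t) + m) = 1/(1 − 0.701×0.75 + 0.12) = 1/0.59425 ≈ 1.683.
Tax multiplier = −c·k = −0.701/0.59425 ≈ −1.18. Need ΔY = +$424 million, so ΔT = ΔY/(−c·k) = −(+$424 million) × 0.59425 / 0.701 ≈ −$359 million.
The government should cut lump-sum taxes by $359 million.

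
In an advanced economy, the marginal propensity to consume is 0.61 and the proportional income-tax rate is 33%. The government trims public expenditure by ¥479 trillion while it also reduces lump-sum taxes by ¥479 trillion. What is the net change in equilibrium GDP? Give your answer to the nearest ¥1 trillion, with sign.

Expenditure multiplier = 1/(1 − c(1−t)) = 1/(1 − 0.61×0.67) = 1/0.5913 ≈ 1.691.
ΔG contributes k·ΔG = (−¥479 trillion) / 0.5913 ≈ −¥810.1 trillion.
ΔT of −¥479 trillion changes first-round spending by −c·ΔT = +¥292.19 trillion, contributing k·(−c·ΔT) = (+¥292.19 trillion) / 0.5913 ≈ +¥494.1 trillion.
Net ΔY = k(ΔG − c·ΔT) = (−¥186.81 trillion) / 0.5913 ≈ −¥316 trillion.

−¥316 trillion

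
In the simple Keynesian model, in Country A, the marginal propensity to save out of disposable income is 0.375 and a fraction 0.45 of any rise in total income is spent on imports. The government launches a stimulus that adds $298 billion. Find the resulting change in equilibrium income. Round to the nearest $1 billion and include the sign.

+$361 billion

MPC = 1 − MPS = 1 − 0.375 = 0.625.
Spending multiplier = 1/(1 − c + m) = 1/(1 − 0.625 + 0.45) = 1/0.825 ≈ 1.212.
ΔY = k × ΔG = (+$298 billion) / 0.825 ≈ +$361 billion.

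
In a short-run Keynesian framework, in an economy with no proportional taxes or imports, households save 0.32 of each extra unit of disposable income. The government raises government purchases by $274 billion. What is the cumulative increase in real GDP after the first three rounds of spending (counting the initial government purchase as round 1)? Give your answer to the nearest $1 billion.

$587 billion

MPC = 1 − MPS = 1 − 0.32 = 0.68.
Round 1 adds ΔG = $274 billion; each later round is MPC = 0.68 times the previous.
After 3 rounds: 274 + 186.32 + 126.6976 = ΔG·(1 − c^3)/(1 − c) = 274 × (1 − 0.314432)/0.32 ≈ $587 billion.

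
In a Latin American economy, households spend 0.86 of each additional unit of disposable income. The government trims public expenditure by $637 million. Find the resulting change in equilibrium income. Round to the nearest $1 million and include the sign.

Expenditure multiplier = 1/(1 − MPC) = 1/(1 − 0.86) = 1/0.14 ≈ 7.143.
ΔY = k × ΔG = (−$637 million) / 0.14 = −$4,550 million.

−$4,550 million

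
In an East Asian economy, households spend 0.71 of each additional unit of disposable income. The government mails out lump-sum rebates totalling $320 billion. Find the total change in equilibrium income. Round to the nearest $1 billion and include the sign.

A lump-sum tax change of −$320 billion shifts disposable income by +$320 billion; first-round consumption changes by −c × ΔT = −0.71 × (−$320 billion) = +$227.2 billion.
Expenditure multiplier = 1/(1 − MPC) = 1/(1 − 0.71) = 1/0.29 ≈ 3.448.
The tax multiplier is −c × k ≈ −2.448, so ΔY = k × (−c·ΔT) = (+$227.2 billion) / 0.29 ≈ +$783 billion.

+$783 billion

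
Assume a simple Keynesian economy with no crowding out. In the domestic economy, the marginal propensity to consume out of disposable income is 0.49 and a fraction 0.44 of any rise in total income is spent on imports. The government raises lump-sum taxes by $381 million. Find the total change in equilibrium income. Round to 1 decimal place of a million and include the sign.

A lump-sum tax change of +$381 million shifts disposable income by −$381 million; first-round consumption changes by −c × ΔT = −0.49 × (+$381 million) = −$186.69 million.
Expenditure multiplier = 1/(1 − c + m) = 1/(1 − 0.49 + 0.44) = 1/0.95 ≈ 1.053.
The tax multiplier is −c × k ≈ −0.516, so ΔY = k × (−c·ΔT) = (−$186.69 million) / 0.95 ≈ −$196.5 million.

−$196.5 million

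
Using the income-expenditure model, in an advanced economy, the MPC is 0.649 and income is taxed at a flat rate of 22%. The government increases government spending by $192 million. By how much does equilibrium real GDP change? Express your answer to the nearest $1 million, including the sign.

+$389 million

Expenditure multiplier = 1/(1 − c(1−t)) = 1/(1 − 0.649×0.78) = 1/0.49378 ≈ 2.025.
ΔY = k × ΔG = (+$192 million) / 0.49378 ≈ +$389 million.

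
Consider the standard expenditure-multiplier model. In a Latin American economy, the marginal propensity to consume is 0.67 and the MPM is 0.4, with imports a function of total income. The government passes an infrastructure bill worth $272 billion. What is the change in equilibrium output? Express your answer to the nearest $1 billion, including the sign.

Expenditure multiplier = 1/(1 − c + m) = 1/(1 − 0.67 + 0.4) = 1/0.73 ≈ 1.37.
ΔY = k × ΔG = (+$272 billion) / 0.73 ≈ +$373 billion.

+$373 billion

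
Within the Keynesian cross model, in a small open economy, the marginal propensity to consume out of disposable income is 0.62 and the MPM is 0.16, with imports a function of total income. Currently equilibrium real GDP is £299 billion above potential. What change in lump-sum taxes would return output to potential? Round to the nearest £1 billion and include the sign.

+£260 billion

Spending multiplier = 1/(1 − c + m) = 1/(1 − 0.62 + 0.16) = 1/0.54 ≈ 1.852.
Tax multiplier = −c·k = −0.62/0.54 ≈ −1.148. Need ΔY = −£299 billion, so ΔT = ΔY/(−c·k) = −(−£299 billion) × 0.54 / 0.62 ≈ +£260 billion.
The government should raise lump-sum taxes by £260 billion.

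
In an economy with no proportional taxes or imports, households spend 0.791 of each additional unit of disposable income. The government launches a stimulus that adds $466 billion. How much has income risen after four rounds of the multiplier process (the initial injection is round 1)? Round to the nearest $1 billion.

Round 1 adds ΔG = $466 billion; each later round is MPC = 0.791 times the previous.
After 4 rounds: 466 + 368.606 + 291.567346 + 230.629770686 = ΔG·(1 − c^4)/(1 − c) = 466 × (1 − 0.391476713761)/0.209 ≈ $1,357 billion.

$1,357 billion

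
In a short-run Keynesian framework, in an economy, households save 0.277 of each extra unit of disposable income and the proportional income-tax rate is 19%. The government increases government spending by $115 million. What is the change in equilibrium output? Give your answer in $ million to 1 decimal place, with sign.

+$277.5 million

MPC = 1 − MPS = 1 − 0.277 = 0.723.
Government-spending multiplier = 1/(1 − c(1−t)) = 1/(1 − 0.723×0.81) = 1/0.41437 ≈ 2.413.
ΔY = k × ΔG = (+$115 million) / 0.41437 ≈ +$277.5 million.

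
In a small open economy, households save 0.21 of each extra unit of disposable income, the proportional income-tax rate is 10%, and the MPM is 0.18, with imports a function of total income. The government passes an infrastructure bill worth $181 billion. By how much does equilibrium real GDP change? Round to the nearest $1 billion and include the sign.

MPC = 1 − MPS = 1 − 0.21 = 0.79.
Expenditure multiplier = 1/(1 − c(1−t) + m) = 1/(1 − 0.79×0.9 + 0.18) = 1/0.469 ≈ 2.132.
ΔY = k × ΔG = (+$181 billion) / 0.469 ≈ +$386 billion.

+$386 billion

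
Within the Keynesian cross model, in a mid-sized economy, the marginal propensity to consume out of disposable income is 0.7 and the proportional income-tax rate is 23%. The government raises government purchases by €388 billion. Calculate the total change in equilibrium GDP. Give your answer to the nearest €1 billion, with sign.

+€842 billion

Government-spending multiplier = 1/(1 − c(1−t)) = 1/(1 − 0.7×0.77) = 1/0.461 ≈ 2.169.
ΔY = k × ΔG = (+€388 billion) / 0.461 ≈ +€842 billion.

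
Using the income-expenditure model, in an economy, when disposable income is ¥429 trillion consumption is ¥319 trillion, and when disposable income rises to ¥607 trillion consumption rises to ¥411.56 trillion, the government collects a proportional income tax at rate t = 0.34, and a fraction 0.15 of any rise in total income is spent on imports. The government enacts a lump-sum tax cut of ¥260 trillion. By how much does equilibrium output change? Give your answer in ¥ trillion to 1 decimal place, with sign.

MPC = ΔC/ΔYd = (411.56 − 319)/(607 − 429) = 92.56/178 = 0.52.
A lump-sum tax change of −¥260 trillion shifts disposable income by +¥260 trillion; first-round consumption changes by −c × ΔT = −0.52 × (−¥260 trillion) = +¥135.2 trillion.
Expenditure multiplier = 1/(1 − c(1−t) + m) = 1/(1 − 0.52×0.66 + 0.15) = 1/0.8068 ≈ 1.239.
The tax multiplier is −c × k ≈ −0.645, so ΔY = k × (−c·ΔT) = (+¥135.2 trillion) / 0.8068 ≈ +¥167.6 trillion.

+¥167.6 trillion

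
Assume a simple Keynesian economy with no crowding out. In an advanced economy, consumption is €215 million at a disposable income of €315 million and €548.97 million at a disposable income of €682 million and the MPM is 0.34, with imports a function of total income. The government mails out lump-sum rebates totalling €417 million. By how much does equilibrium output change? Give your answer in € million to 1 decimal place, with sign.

MPC = ΔC/ΔYd = (548.97 − 215)/(682 − 315) = 333.97/367 = 0.91.
A lump-sum tax change of −€417 million shifts disposable income by +€417 million; first-round consumption changes by −c × ΔT = −0.91 × (−€417 million) = +€379.47 million.
Expenditure multiplier = 1/(1 − c + m) = 1/(1 − 0.91 + 0.34) = 1/0.43 ≈ 2.326.
The tax multiplier is −c × k ≈ −2.116, so ΔY = k × (−c·ΔT) = (+€379.47 million) / 0.43 ≈ +€882.5 million.

+€882.5 million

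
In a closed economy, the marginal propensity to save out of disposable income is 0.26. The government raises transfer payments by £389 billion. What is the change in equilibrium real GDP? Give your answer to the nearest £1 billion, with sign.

MPC = 1 − MPS = 1 − 0.26 = 0.74.
The transfer change shifts disposable income by +£389 billion, so first-round consumption changes by c·ΔTR = 0.74 × (+£389 billion) = +£287.86 billion.
Expenditure multiplier = 1/(1 − MPC) = 1/(1 − 0.74) = 1/0.26 ≈ 3.846.
The transfer multiplier is c × k ≈ 2.846, so ΔY = k × (c·ΔTR) = (+£287.86 billion) / 0.26 ≈ +£1,107 billion.

+£1,107 billion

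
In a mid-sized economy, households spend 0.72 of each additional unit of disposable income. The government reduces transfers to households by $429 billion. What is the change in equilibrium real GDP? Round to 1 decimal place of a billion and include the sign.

The transfer change shifts disposable income by −$429 billion, so first-round consumption changes by c·ΔTR = 0.72 × (−$429 billion) = −$308.88 billion.
Expenditure multiplier = 1/(1 − MPC) = 1/(1 − 0.72) = 1/0.28 ≈ 3.571.
The transfer multiplier is c × k ≈ 2.571, so ΔY = k × (c·ΔTR) = (−$308.88 billion) / 0.28 ≈ −$1,103.1 billion.

−$1,103.1 billion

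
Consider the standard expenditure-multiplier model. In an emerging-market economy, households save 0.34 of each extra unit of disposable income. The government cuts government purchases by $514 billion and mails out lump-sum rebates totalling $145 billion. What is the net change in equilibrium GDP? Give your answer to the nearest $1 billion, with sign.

MPC = 1 − MPS = 1 − 0.34 = 0.66.
Expenditure multiplier = 1/(1 − MPC) = 1/(1 − 0.66) = 1/0.34 ≈ 2.941.
ΔG contributes k·ΔG = (−$514 billion) / 0.34 ≈ −$1,511.8 billion.
ΔT of −$145 billion changes first-round spending by −c·ΔT = +$95.7 billion, contributing k·(−c·ΔT) = (+$95.7 billion) / 0.34 ≈ +$281.5 billion.
Net ΔY = k(ΔG − c·ΔT) = (−$418.3 billion) / 0.34 ≈ −$1,230 billion.

−$1,230 billion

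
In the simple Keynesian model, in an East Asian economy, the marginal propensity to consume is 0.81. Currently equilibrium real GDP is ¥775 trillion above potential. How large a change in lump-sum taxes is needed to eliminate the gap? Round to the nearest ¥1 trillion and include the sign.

Spending multiplier = 1/(1 − MPC) = 1/(1 − 0.81) = 1/0.19 ≈ 5.263.
Tax multiplier = −c·k = −0.81/0.19 ≈ −4.263. Need ΔY = −¥775 trillion, so ΔT = ΔY/(−c·k) = −(−¥775 trillion) × 0.19 / 0.81 ≈ +¥182 trillion.
The government should raise lump-sum taxes by ¥182 trillion.

+¥182 trillion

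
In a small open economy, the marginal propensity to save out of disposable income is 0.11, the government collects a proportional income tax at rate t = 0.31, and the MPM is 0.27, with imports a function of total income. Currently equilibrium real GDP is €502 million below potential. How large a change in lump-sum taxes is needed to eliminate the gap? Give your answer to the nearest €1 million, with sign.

MPC = 1 − MPS = 1 − 0.11 = 0.89.
Spending multiplier = 1/(1 − c(1−t) + m) = 1/(1 − 0.89×0.69 + 0.27) = 1/0.6559 ≈ 1.525.
Tax multiplier = −c·k = −0.89/0.6559 ≈ −1.357. Need ΔY = +€502 million, so ΔT = ΔY/(−c·k) = −(+€502 million) × 0.6559 / 0.89 ≈ −€370 million.
The government should cut lump-sum taxes by €370 million.

−€370 million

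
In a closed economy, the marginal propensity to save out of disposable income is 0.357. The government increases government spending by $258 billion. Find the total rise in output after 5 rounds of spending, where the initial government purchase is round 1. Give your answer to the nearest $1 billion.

$643 billion

MPC = 1 − MPS = 1 − 0.357 = 0.643.
Round 1 adds ΔG = $258 billion; each later round is MPC = 0.643 times the previous.
After 5 rounds: 258 + 165.894 + 106.669842 + 68.588708406 + 44.102539505058 = ΔG·(1 − c^5)/(1 − c) = 258 × (1 − 0.109914468611443)/0.357 ≈ $643 billion.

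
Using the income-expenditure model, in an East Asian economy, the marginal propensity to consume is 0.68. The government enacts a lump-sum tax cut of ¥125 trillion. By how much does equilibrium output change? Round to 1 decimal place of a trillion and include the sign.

A lump-sum tax change of −¥125 trillion shifts disposable income by +¥125 trillion; first-round consumption changes by −c × ΔT = −0.68 × (−¥125 trillion) = +¥85 trillion.
Expenditure multiplier = 1/(1 − MPC) = 1/(1 − 0.68) = 1/0.32 = 3.125.
The tax multiplier is −c × k = −2.125, so ΔY = k × (−c·ΔT) = (+¥85 trillion) / 0.32 ≈ +¥265.6 trillion.

+¥265.6 trillion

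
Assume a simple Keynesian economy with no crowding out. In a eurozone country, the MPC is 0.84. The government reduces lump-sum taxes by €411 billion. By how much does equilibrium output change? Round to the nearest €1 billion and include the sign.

+€2,158 billion

A lump-sum tax change of −€411 billion shifts disposable income by +€411 billion; first-round consumption changes by −c × ΔT = −0.84 × (−€411 billion) = +€345.24 billion.
Expenditure multiplier = 1/(1 − MPC) = 1/(1 − 0.84) = 1/0.16 = 6.25.
The tax multiplier is −c × k = −5.25, so ΔY = k × (−c·ΔT) = (+€345.24 billion) / 0.16 ≈ +€2,158 billion.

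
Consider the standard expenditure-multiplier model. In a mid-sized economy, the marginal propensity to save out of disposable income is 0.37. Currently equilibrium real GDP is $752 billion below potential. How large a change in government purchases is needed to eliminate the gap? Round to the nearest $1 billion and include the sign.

+$278 billion

MPC = 1 − MPS = 1 − 0.37 = 0.63.
Spending multiplier = 1/(1 − MPC) = 1/(1 − 0.63) = 1/0.37 ≈ 2.703.
Need ΔY = +$752 billion, so ΔG = ΔY/k = (+$752 billion) × 0.37 ≈ +$278 billion.
The government should increase government purchases by $278 billion.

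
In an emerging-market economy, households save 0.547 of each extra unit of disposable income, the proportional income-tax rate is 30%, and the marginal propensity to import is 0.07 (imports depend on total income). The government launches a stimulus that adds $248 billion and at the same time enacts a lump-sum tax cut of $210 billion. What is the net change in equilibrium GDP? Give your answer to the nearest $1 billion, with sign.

MPC = 1 − MPS = 1 − 0.547 = 0.453.
Expenditure multiplier = 1/(1 − c(1−t) + m) = 1/(1 − 0.453×0.7 + 0.07) = 1/0.7529 ≈ 1.328.
ΔG contributes k·ΔG = (+$248 billion) / 0.7529 ≈ +$329.4 billion.
ΔT of −$210 billion changes first-round spending by −c·ΔT = +$95.13 billion, contributing k·(−c·ΔT) = (+$95.13 billion) / 0.7529 ≈ +$126.4 billion.
Net ΔY = k(ΔG − c·ΔT) = (+$343.13 billion) / 0.7529 ≈ +$456 billion.

+$456 billion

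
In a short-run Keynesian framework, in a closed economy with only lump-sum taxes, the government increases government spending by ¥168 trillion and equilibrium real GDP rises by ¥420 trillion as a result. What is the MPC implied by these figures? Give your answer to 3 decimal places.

0.600

Implied spending multiplier k = ΔY/ΔG = 420/168 = 2.5.
Since k = 1/(1 − MPC), MPC = 1 − 1/k = 1 − ΔG/ΔY = 1 − 168/420 = 0.600.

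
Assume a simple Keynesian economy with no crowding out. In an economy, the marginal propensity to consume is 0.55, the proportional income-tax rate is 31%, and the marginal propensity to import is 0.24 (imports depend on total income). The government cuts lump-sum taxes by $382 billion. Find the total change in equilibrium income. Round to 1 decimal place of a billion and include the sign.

A lump-sum tax change of −$382 billion shifts disposable income by +$382 billion; first-round consumption changes by −c × ΔT = −0.55 × (−$382 billion) = +$210.1 billion.
Expenditure multiplier = 1/(1 − c(1−t) + m) = 1/(1 − 0.55×0.69 + 0.24) = 1/0.8605 ≈ 1.162.
The tax multiplier is −c × k ≈ −0.639, so ΔY = k × (−c·ΔT) = (+$210.1 billion) / 0.8605 ≈ +$244.2 billion.

+$244.2 billion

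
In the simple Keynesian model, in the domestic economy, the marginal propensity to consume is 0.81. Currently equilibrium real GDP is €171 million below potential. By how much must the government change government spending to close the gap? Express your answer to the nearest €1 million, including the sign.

+€32 million

Spending multiplier = 1/(1 − MPC) = 1/(1 − 0.81) = 1/0.19 ≈ 5.263.
Need ΔY = +€171 million, so ΔG = ΔY/k = (+€171 million) × 0.19 ≈ +€32 million.
The government should increase government spending by €32 million.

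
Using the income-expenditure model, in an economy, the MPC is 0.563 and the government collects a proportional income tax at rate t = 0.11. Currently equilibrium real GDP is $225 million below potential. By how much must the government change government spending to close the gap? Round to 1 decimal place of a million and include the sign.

Spending multiplier = 1/(1 − c(1−t)) = 1/(1 − 0.563×0.89) = 1/0.49893 ≈ 2.004.
Need ΔY = +$225 million, so ΔG = ΔY/k = (+$225 million) × 0.49893 ≈ +$112.3 million.
The government should increase government spending by $112.3 million.

+$112.3 million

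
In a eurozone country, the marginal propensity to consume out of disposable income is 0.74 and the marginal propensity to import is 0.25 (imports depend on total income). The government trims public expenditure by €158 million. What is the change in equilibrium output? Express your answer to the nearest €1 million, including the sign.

Expenditure multiplier = 1/(1 − c + m) = 1/(1 − 0.74 + 0.25) = 1/0.51 ≈ 1.961.
ΔY = k × ΔG = (−€158 million) / 0.51 ≈ −€310 million.

−€310 million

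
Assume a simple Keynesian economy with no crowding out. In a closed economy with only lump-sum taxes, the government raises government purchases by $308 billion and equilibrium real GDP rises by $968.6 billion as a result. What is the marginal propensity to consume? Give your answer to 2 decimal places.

Implied spending multiplier k = ΔY/ΔG = 968.6/308 ≈ 3.1448.
Since k = 1/(1 − MPC), MPC = 1 − 1/k = 1 − ΔG/ΔY = 1 − 308/968.6 ≈ 0.68.

0.68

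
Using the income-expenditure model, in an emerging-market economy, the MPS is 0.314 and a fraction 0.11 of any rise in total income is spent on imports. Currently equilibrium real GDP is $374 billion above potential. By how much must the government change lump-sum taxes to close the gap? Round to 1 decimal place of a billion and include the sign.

MPC = 1 − MPS = 1 − 0.314 = 0.686.
Spending multiplier = 1/(1 − c + m) = 1/(1 − 0.686 + 0.11) = 1/0.424 ≈ 2.358.
Tax multiplier = −c·k = −0.686/0.424 ≈ −1.618. Need ΔY = −$374 billion, so ΔT = ΔY/(−c·k) = −(−$374 billion) × 0.424 / 0.686 ≈ +$231.2 billion.
The government should raise lump-sum taxes by $231.2 billion.

+$231.2 billion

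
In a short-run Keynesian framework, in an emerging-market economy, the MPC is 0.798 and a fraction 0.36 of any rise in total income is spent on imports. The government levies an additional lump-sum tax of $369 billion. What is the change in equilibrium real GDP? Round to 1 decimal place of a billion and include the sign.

A lump-sum tax change of +$369 billion shifts disposable income by −$369 billion; first-round consumption changes by −c × ΔT = −0.798 × (+$369 billion) = −$294.462 billion.
Expenditure multiplier = 1/(1 − c + m) = 1/(1 − 0.798 + 0.36) = 1/0.562 ≈ 1.779.
The tax multiplier is −c × k ≈ −1.42, so ΔY = k × (−c·ΔT) = (−$294.462 billion) / 0.562 ≈ −$524 billion.

−$524.0 billion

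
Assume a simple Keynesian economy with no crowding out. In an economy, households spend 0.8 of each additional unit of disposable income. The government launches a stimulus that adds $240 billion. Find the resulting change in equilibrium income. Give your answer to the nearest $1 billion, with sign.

Expenditure multiplier = 1/(1 − MPC) = 1/(1 − 0.8) = 1/0.2 = 5.
ΔY = k × ΔG = (+$240 billion) / 0.2 = +$1,200 billion.

+$1,200 billion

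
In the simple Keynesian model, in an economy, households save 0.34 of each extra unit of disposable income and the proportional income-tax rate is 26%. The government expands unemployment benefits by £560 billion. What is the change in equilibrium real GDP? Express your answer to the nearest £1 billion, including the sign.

MPC = 1 − MPS = 1 − 0.34 = 0.66.
The transfer change shifts disposable income by +£560 billion, so first-round consumption changes by c·ΔTR = 0.66 × (+£560 billion) = +£369.6 billion.
Expenditure multiplier = 1/(1 − c(1−t)) = 1/(1 − 0.66×0.74) = 1/0.5116 ≈ 1.955.
The transfer multiplier is c × k ≈ 1.29, so ΔY = k × (c·ΔTR) = (+£369.6 billion) / 0.5116 ≈ +£722 billion.

+£722 billion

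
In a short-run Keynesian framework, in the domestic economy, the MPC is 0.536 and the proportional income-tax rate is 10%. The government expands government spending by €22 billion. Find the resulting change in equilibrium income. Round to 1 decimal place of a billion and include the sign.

+€42.5 billion

Spending multiplier = 1/(1 − c(1−t)) = 1/(1 − 0.536×0.9) = 1/0.5176 ≈ 1.932.
ΔY = k × ΔG = (+€22 billion) / 0.5176 ≈ +€42.5 billion.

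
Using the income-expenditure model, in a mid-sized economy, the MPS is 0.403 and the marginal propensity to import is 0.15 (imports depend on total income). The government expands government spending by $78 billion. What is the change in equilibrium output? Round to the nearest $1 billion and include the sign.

+$141 billion

MPC = 1 − MPS = 1 − 0.403 = 0.597.
Expenditure multiplier = 1/(1 − c + m) = 1/(1 − 0.597 + 0.15) = 1/0.553 ≈ 1.808.
ΔY = k × ΔG = (+$78 billion) / 0.553 ≈ +$141 billion.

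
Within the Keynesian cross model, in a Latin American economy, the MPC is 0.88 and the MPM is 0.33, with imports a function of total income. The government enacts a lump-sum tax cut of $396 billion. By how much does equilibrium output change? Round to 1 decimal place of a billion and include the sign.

+$774.4 billion

A lump-sum tax change of −$396 billion shifts disposable income by +$396 billion; first-round consumption changes by −c × ΔT = −0.88 × (−$396 billion) = +$348.48 billion.
Expenditure multiplier = 1/(1 − c + m) = 1/(1 − 0.88 + 0.33) = 1/0.45 ≈ 2.222.
The tax multiplier is −c × k ≈ −1.956, so ΔY = k × (−c·ΔT) = (+$348.48 billion) / 0.45 = +$774.4 billion.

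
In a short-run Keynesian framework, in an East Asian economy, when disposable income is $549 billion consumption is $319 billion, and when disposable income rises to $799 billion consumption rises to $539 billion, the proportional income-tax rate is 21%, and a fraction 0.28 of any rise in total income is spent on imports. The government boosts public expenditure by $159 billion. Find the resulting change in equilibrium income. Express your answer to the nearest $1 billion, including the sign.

+$272 billion

MPC = ΔC/ΔYd = (539 − 319)/(799 − 549) = 220/250 = 0.88.
Spending multiplier = 1/(1 − c(1−t) + m) = 1/(1 − 0.88×0.79 + 0.28) = 1/0.5848 ≈ 1.71.
ΔY = k × ΔG = (+$159 billion) / 0.5848 ≈ +$272 billion.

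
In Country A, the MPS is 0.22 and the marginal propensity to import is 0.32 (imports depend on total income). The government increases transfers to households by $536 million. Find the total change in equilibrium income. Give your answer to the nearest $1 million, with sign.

+$774 million

MPC = 1 − MPS = 1 − 0.22 = 0.78.
The transfer change shifts disposable income by +$536 million, so first-round consumption changes by c·ΔTR = 0.78 × (+$536 million) = +$418.08 million.
Expenditure multiplier = 1/(1 − c + m) = 1/(1 − 0.78 + 0.32) = 1/0.54 ≈ 1.852.
The transfer multiplier is c × k ≈ 1.444, so ΔY = k × (c·ΔTR) = (+$418.08 million) / 0.54 ≈ +$774 million.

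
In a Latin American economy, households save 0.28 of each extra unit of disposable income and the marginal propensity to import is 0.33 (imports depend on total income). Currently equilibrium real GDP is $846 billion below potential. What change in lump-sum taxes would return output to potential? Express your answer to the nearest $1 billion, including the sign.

−$717 billion

MPC = 1 − MPS = 1 − 0.28 = 0.72.
Spending multiplier = 1/(1 − c + m) = 1/(1 − 0.72 + 0.33) = 1/0.61 ≈ 1.639.
Tax multiplier = −c·k = −0.72/0.61 ≈ −1.18. Need ΔY = +$846 billion, so ΔT = ΔY/(−c·k) = −(+$846 billion) × 0.61 / 0.72 ≈ −$717 billion.
The government should cut lump-sum taxes by $717 billion.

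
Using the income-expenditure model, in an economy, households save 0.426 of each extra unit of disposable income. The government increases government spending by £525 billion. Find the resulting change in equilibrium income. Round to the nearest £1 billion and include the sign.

MPC = 1 − MPS = 1 − 0.426 = 0.574.
Spending multiplier = 1/(1 − MPC) = 1/(1 − 0.574) = 1/0.426 ≈ 2.347.
ΔY = k × ΔG = (+£525 billion) / 0.426 ≈ +£1,232 billion.

+£1,232 billion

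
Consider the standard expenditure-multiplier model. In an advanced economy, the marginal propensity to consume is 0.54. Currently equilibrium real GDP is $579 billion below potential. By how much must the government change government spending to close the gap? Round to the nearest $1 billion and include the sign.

+$266 billion

Spending multiplier = 1/(1 − MPC) = 1/(1 − 0.54) = 1/0.46 ≈ 2.174.
Need ΔY = +$579 billion, so ΔG = ΔY/k = (+$579 billion) × 0.46 ≈ +$266 billion.
The government should increase government spending by $266 billion.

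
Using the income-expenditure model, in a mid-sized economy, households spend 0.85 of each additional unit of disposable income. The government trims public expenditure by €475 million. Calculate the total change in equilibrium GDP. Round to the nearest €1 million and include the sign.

Spending multiplier = 1/(1 − MPC) = 1/(1 − 0.85) = 1/0.15 ≈ 6.667.
ΔY = k × ΔG = (−€475 million) / 0.15 ≈ −€3,167 million.

−€3,167 million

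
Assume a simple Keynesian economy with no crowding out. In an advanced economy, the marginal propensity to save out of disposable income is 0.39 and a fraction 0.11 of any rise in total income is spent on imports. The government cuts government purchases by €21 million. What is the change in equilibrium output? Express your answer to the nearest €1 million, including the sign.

MPC = 1 − MPS = 1 − 0.39 = 0.61.
Government-spending multiplier = 1/(1 − c + m) = 1/(1 − 0.61 + 0.11) = 1/0.5 = 2.
ΔY = k × ΔG = (−€21 million) / 0.5 = −€42 million.

−€42 million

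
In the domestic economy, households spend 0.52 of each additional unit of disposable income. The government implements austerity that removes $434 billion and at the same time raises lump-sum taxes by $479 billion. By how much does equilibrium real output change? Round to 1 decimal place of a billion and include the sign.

−$1,423.1 billion

Expenditure multiplier = 1/(1 − MPC) = 1/(1 − 0.52) = 1/0.48 ≈ 2.083.
ΔG contributes k·ΔG = (−$434 billion) / 0.48 ≈ −$904.2 billion.
ΔT of +$479 billion changes first-round spending by −c·ΔT = −$249.08 billion, contributing k·(−c·ΔT) = (−$249.08 billion) / 0.48 ≈ −$518.9 billion.
Net ΔY = k(ΔG − c·ΔT) = (−$683.08 billion) / 0.48 ≈ −$1,423.1 billion.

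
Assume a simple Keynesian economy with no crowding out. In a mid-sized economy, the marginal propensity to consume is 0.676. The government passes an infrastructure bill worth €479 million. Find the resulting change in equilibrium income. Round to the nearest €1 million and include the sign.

Government-spending multiplier = 1/(1 − MPC) = 1/(1 − 0.676) = 1/0.324 ≈ 3.086.
ΔY = k × ΔG = (+€479 million) / 0.324 ≈ +€1,478 million.

+€1,478 million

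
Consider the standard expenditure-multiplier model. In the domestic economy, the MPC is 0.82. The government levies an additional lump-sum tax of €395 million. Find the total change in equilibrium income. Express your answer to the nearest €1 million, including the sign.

A lump-sum tax change of +€395 million shifts disposable income by −€395 million; first-round consumption changes by −c × ΔT = −0.82 × (+€395 million) = −€323.9 million.
Expenditure multiplier = 1/(1 − MPC) = 1/(1 − 0.82) = 1/0.18 ≈ 5.556.
The tax multiplier is −c × k ≈ −4.556, so ΔY = k × (−c·ΔT) = (−€323.9 million) / 0.18 ≈ −€1,799 million.

−€1,799 million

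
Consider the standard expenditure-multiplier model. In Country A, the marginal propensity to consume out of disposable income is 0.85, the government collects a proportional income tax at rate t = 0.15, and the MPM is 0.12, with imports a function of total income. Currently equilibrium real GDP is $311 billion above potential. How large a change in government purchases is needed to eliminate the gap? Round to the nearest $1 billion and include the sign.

−$124 billion

Spending multiplier = 1/(1 − c(1−t) + m) = 1/(1 − 0.85×0.85 + 0.12) = 1/0.3975 ≈ 2.516.
Need ΔY = −$311 billion, so ΔG = ΔY/k = (−$311 billion) × 0.3975 ≈ −$124 billion.
The government should cut government purchases by $124 billion.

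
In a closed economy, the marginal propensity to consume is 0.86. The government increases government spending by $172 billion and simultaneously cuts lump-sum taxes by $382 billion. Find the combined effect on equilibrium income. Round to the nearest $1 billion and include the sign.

Expenditure multiplier = 1/(1 − MPC) = 1/(1 − 0.86) = 1/0.14 ≈ 7.143.
ΔG contributes k·ΔG = (+$172 billion) / 0.14 ≈ +$1,228.6 billion.
ΔT of −$382 billion changes first-round spending by −c·ΔT = +$328.52 billion, contributing k·(−c·ΔT) = (+$328.52 billion) / 0.14 ≈ +$2,346.6 billion.
Net ΔY = k(ΔG − c·ΔT) = (+$500.52 billion) / 0.14 ≈ +$3,575 billion.

+$3,575 billion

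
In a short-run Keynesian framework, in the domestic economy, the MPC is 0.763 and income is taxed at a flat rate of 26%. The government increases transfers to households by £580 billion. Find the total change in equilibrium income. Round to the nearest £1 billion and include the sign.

+£1,016 billion

The transfer change shifts disposable income by +£580 billion, so first-round consumption changes by c·ΔTR = 0.763 × (+£580 billion) = +£442.54 billion.
Expenditure multiplier = 1/(1 − c(1−t)) = 1/(1 − 0.763×0.74) = 1/0.43538 ≈ 2.297.
The transfer multiplier is c × k ≈ 1.752, so ΔY = k × (c·ΔTR) = (+£442.54 billion) / 0.43538 ≈ +£1,016 billion.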